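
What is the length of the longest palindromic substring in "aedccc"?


Input: "aedccc"
Checking substrings for palindromes:
  [3:6] "ccc" (len 3) => palindrome
  [3:5] "cc" (len 2) => palindrome
  [4:6] "cc" (len 2) => palindrome
Longest palindromic substring: "ccc" with length 3

3


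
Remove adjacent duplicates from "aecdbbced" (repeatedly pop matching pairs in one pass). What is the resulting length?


Input: aecdbbced
Stack-based adjacent duplicate removal:
  Read 'a': push. Stack: a
  Read 'e': push. Stack: ae
  Read 'c': push. Stack: aec
  Read 'd': push. Stack: aecd
  Read 'b': push. Stack: aecdb
  Read 'b': matches stack top 'b' => pop. Stack: aecd
  Read 'c': push. Stack: aecdc
  Read 'e': push. Stack: aecdce
  Read 'd': push. Stack: aecdced
Final stack: "aecdced" (length 7)

7


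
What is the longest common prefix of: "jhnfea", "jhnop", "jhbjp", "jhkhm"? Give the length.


Words: jhnfea, jhnop, jhbjp, jhkhm
  Position 0: all 'j' => match
  Position 1: all 'h' => match
  Position 2: ('n', 'n', 'b', 'k') => mismatch, stop
LCP = "jh" (length 2)

2


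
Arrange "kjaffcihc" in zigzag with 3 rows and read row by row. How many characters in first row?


Zigzag "kjaffcihc" into 3 rows:
Placing characters:
  'k' => row 0
  'j' => row 1
  'a' => row 2
  'f' => row 1
  'f' => row 0
  'c' => row 1
  'i' => row 2
  'h' => row 1
  'c' => row 0
Rows:
  Row 0: "kfc"
  Row 1: "jfch"
  Row 2: "ai"
First row length: 3

3


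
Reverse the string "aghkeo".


Input: aghkeo
Reading characters right to left:
  Position 5: 'o'
  Position 4: 'e'
  Position 3: 'k'
  Position 2: 'h'
  Position 1: 'g'
  Position 0: 'a'
Reversed: oekhga

oekhga


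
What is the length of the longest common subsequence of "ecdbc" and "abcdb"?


LCS of "ecdbc" and "abcdb"
DP table:
           a    b    c    d    b
      0    0    0    0    0    0
  e   0    0    0    0    0    0
  c   0    0    0    1    1    1
  d   0    0    0    1    2    2
  b   0    0    1    1    2    3
  c   0    0    1    2    2    3
LCS length = dp[5][5] = 3

3


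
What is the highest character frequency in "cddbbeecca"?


Input: cddbbeecca
Character counts:
  'a': 1
  'b': 2
  'c': 3
  'd': 2
  'e': 2
Maximum frequency: 3

3


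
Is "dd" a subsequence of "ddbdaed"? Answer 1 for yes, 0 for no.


Check if "dd" is a subsequence of "ddbdaed"
Greedy scan:
  Position 0 ('d'): matches sub[0] = 'd'
  Position 1 ('d'): matches sub[1] = 'd'
  Position 2 ('b'): no match needed
  Position 3 ('d'): no match needed
  Position 4 ('a'): no match needed
  Position 5 ('e'): no match needed
  Position 6 ('d'): no match needed
All 2 characters matched => is a subsequence

1


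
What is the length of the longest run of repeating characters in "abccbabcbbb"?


Input: "abccbabcbbb"
Scanning for longest run:
  Position 1 ('b'): new char, reset run to 1
  Position 2 ('c'): new char, reset run to 1
  Position 3 ('c'): continues run of 'c', length=2
  Position 4 ('b'): new char, reset run to 1
  Position 5 ('a'): new char, reset run to 1
  Position 6 ('b'): new char, reset run to 1
  Position 7 ('c'): new char, reset run to 1
  Position 8 ('b'): new char, reset run to 1
  Position 9 ('b'): continues run of 'b', length=2
  Position 10 ('b'): continues run of 'b', length=3
Longest run: 'b' with length 3

3


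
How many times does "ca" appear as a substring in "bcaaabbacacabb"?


Searching for "ca" in "bcaaabbacacabb"
Scanning each position:
  Position 0: "bc" => no
  Position 1: "ca" => MATCH
  Position 2: "aa" => no
  Position 3: "aa" => no
  Position 4: "ab" => no
  Position 5: "bb" => no
  Position 6: "ba" => no
  Position 7: "ac" => no
  Position 8: "ca" => MATCH
  Position 9: "ac" => no
  Position 10: "ca" => MATCH
  Position 11: "ab" => no
  Position 12: "bb" => no
Total occurrences: 3

3


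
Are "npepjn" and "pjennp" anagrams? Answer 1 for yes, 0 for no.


Strings: "npepjn", "pjennp"
Sorted first:  ejnnpp
Sorted second: ejnnpp
Sorted forms match => anagrams

1


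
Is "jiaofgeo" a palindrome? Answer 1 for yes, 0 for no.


Input: jiaofgeo
Reversed: oegfoaij
  Compare pos 0 ('j') with pos 7 ('o'): MISMATCH
  Compare pos 1 ('i') with pos 6 ('e'): MISMATCH
  Compare pos 2 ('a') with pos 5 ('g'): MISMATCH
  Compare pos 3 ('o') with pos 4 ('f'): MISMATCH
Result: not a palindrome

0


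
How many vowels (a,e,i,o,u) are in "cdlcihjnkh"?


Input: cdlcihjnkh
Checking each character:
  'c' at position 0: consonant
  'd' at position 1: consonant
  'l' at position 2: consonant
  'c' at position 3: consonant
  'i' at position 4: vowel (running total: 1)
  'h' at position 5: consonant
  'j' at position 6: consonant
  'n' at position 7: consonant
  'k' at position 8: consonant
  'h' at position 9: consonant
Total vowels: 1

1


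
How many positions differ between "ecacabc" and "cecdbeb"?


Comparing "ecacabc" and "cecdbeb" position by position:
  Position 0: 'e' vs 'c' => DIFFER
  Position 1: 'c' vs 'e' => DIFFER
  Position 2: 'a' vs 'c' => DIFFER
  Position 3: 'c' vs 'd' => DIFFER
  Position 4: 'a' vs 'b' => DIFFER
  Position 5: 'b' vs 'e' => DIFFER
  Position 6: 'c' vs 'b' => DIFFER
Positions that differ: 7

7


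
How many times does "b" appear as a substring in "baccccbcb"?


Searching for "b" in "baccccbcb"
Scanning each position:
  Position 0: "b" => MATCH
  Position 1: "a" => no
  Position 2: "c" => no
  Position 3: "c" => no
  Position 4: "c" => no
  Position 5: "c" => no
  Position 6: "b" => MATCH
  Position 7: "c" => no
  Position 8: "b" => MATCH
Total occurrences: 3

3


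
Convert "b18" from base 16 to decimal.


Input: "b18" in base 16
Positional expansion:
  Digit 'b' (value 11) x 16^2 = 2816
  Digit '1' (value 1) x 16^1 = 16
  Digit '8' (value 8) x 16^0 = 8
Sum = 2840

2840


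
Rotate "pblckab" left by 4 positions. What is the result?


Input: "pblckab", rotate left by 4
First 4 characters: "pblc"
Remaining characters: "kab"
Concatenate remaining + first: "kab" + "pblc" = "kabpblc"

kabpblc


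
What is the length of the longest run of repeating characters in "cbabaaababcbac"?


Input: "cbabaaababcbac"
Scanning for longest run:
  Position 1 ('b'): new char, reset run to 1
  Position 2 ('a'): new char, reset run to 1
  Position 3 ('b'): new char, reset run to 1
  Position 4 ('a'): new char, reset run to 1
  Position 5 ('a'): continues run of 'a', length=2
  Position 6 ('a'): continues run of 'a', length=3
  Position 7 ('b'): new char, reset run to 1
  Position 8 ('a'): new char, reset run to 1
  Position 9 ('b'): new char, reset run to 1
  Position 10 ('c'): new char, reset run to 1
  Position 11 ('b'): new char, reset run to 1
  Position 12 ('a'): new char, reset run to 1
  Position 13 ('c'): new char, reset run to 1
Longest run: 'a' with length 3

3


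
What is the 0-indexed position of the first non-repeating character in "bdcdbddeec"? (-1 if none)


Input: bdcdbddeec
Character frequencies:
  'b': 2
  'c': 2
  'd': 4
  'e': 2
Scanning left to right for freq == 1:
  Position 0 ('b'): freq=2, skip
  Position 1 ('d'): freq=4, skip
  Position 2 ('c'): freq=2, skip
  Position 3 ('d'): freq=4, skip
  Position 4 ('b'): freq=2, skip
  Position 5 ('d'): freq=4, skip
  Position 6 ('d'): freq=4, skip
  Position 7 ('e'): freq=2, skip
  Position 8 ('e'): freq=2, skip
  Position 9 ('c'): freq=2, skip
  No unique character found => answer = -1

-1


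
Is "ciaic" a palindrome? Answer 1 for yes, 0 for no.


Input: ciaic
Reversed: ciaic
  Compare pos 0 ('c') with pos 4 ('c'): match
  Compare pos 1 ('i') with pos 3 ('i'): match
Result: palindrome

1


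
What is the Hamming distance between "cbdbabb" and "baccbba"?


Comparing "cbdbabb" and "baccbba" position by position:
  Position 0: 'c' vs 'b' => differ
  Position 1: 'b' vs 'a' => differ
  Position 2: 'd' vs 'c' => differ
  Position 3: 'b' vs 'c' => differ
  Position 4: 'a' vs 'b' => differ
  Position 5: 'b' vs 'b' => same
  Position 6: 'b' vs 'a' => differ
Total differences (Hamming distance): 6

6


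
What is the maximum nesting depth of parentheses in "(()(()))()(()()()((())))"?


Input: "(()(()))()(()()()((())))"
Tracking depth:
  Position 0 '(': depth becomes 1
  Position 1 '(': depth becomes 2
  Position 2 ')': depth becomes 1
  Position 3 '(': depth becomes 2
  Position 4 '(': depth becomes 3
  Position 5 ')': depth becomes 2
  Position 6 ')': depth becomes 1
  Position 7 ')': depth becomes 0
  Position 8 '(': depth becomes 1
  Position 9 ')': depth becomes 0
  Position 10 '(': depth becomes 1
  Position 11 '(': depth becomes 2
  Position 12 ')': depth becomes 1
  Position 13 '(': depth becomes 2
  Position 14 ')': depth becomes 1
  Position 15 '(': depth becomes 2
  Position 16 ')': depth becomes 1
  Position 17 '(': depth becomes 2
  Position 18 '(': depth becomes 3
  Position 19 '(': depth becomes 4
  Position 20 ')': depth becomes 3
  Position 21 ')': depth becomes 2
  Position 22 ')': depth becomes 1
  Position 23 ')': depth becomes 0
Maximum depth reached: 4

4


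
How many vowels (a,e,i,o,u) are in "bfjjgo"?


Input: bfjjgo
Checking each character:
  'b' at position 0: consonant
  'f' at position 1: consonant
  'j' at position 2: consonant
  'j' at position 3: consonant
  'g' at position 4: consonant
  'o' at position 5: vowel (running total: 1)
Total vowels: 1

1


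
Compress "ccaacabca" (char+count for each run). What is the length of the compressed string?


Input: ccaacabca
Runs:
  'c' x 2 => "c2"
  'a' x 2 => "a2"
  'c' x 1 => "c1"
  'a' x 1 => "a1"
  'b' x 1 => "b1"
  'c' x 1 => "c1"
  'a' x 1 => "a1"
Compressed: "c2a2c1a1b1c1a1"
Compressed length: 14

14


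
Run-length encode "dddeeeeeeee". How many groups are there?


Input: dddeeeeeeee
Scanning for consecutive runs:
  Group 1: 'd' x 3 (positions 0-2)
  Group 2: 'e' x 8 (positions 3-10)
Total groups: 2

2


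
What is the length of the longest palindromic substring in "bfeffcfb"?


Input: "bfeffcfb"
Checking substrings for palindromes:
  [1:4] "fef" (len 3) => palindrome
  [4:7] "fcf" (len 3) => palindrome
  [3:5] "ff" (len 2) => palindrome
Longest palindromic substring: "fef" with length 3

3


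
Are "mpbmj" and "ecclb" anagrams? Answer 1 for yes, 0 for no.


Strings: "mpbmj", "ecclb"
Sorted first:  bjmmp
Sorted second: bccel
Differ at position 1: 'j' vs 'c' => not anagrams

0


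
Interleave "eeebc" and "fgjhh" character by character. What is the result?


Interleaving "eeebc" and "fgjhh":
  Position 0: 'e' from first, 'f' from second => "ef"
  Position 1: 'e' from first, 'g' from second => "eg"
  Position 2: 'e' from first, 'j' from second => "ej"
  Position 3: 'b' from first, 'h' from second => "bh"
  Position 4: 'c' from first, 'h' from second => "ch"
Result: efegejbhch

efegejbhch


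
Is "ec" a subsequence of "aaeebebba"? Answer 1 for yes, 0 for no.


Check if "ec" is a subsequence of "aaeebebba"
Greedy scan:
  Position 0 ('a'): no match needed
  Position 1 ('a'): no match needed
  Position 2 ('e'): matches sub[0] = 'e'
  Position 3 ('e'): no match needed
  Position 4 ('b'): no match needed
  Position 5 ('e'): no match needed
  Position 6 ('b'): no match needed
  Position 7 ('b'): no match needed
  Position 8 ('a'): no match needed
Only matched 1/2 characters => not a subsequence

0


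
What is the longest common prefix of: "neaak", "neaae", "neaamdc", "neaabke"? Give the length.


Words: neaak, neaae, neaamdc, neaabke
  Position 0: all 'n' => match
  Position 1: all 'e' => match
  Position 2: all 'a' => match
  Position 3: all 'a' => match
  Position 4: ('k', 'e', 'm', 'b') => mismatch, stop
LCP = "neaa" (length 4)

4


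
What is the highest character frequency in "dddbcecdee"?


Input: dddbcecdee
Character counts:
  'b': 1
  'c': 2
  'd': 4
  'e': 3
Maximum frequency: 4

4


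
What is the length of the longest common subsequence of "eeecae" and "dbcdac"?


LCS of "eeecae" and "dbcdac"
DP table:
           d    b    c    d    a    c
      0    0    0    0    0    0    0
  e   0    0    0    0    0    0    0
  e   0    0    0    0    0    0    0
  e   0    0    0    0    0    0    0
  c   0    0    0    1    1    1    1
  a   0    0    0    1    1    2    2
  e   0    0    0    1    1    2    2
LCS length = dp[6][6] = 2

2


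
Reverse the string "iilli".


Input: iilli
Reading characters right to left:
  Position 4: 'i'
  Position 3: 'l'
  Position 2: 'l'
  Position 1: 'i'
  Position 0: 'i'
Reversed: illii

illii


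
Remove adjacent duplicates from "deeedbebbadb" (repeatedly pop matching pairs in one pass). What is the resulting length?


Input: deeedbebbadb
Stack-based adjacent duplicate removal:
  Read 'd': push. Stack: d
  Read 'e': push. Stack: de
  Read 'e': matches stack top 'e' => pop. Stack: d
  Read 'e': push. Stack: de
  Read 'd': push. Stack: ded
  Read 'b': push. Stack: dedb
  Read 'e': push. Stack: dedbe
  Read 'b': push. Stack: dedbeb
  Read 'b': matches stack top 'b' => pop. Stack: dedbe
  Read 'a': push. Stack: dedbea
  Read 'd': push. Stack: dedbead
  Read 'b': push. Stack: dedbeadb
Final stack: "dedbeadb" (length 8)

8


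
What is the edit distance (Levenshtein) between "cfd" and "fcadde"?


Computing edit distance: "cfd" -> "fcadde"
DP table:
           f    c    a    d    d    e
      0    1    2    3    4    5    6
  c   1    1    1    2    3    4    5
  f   2    1    2    2    3    4    5
  d   3    2    2    3    2    3    4
Edit distance = dp[3][6] = 4

4


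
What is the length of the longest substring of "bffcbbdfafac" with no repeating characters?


Input: "bffcbbdfafac"
Sliding window (track last position of each char):
  Position 0 ('b'): window [0,0] length 1 -- new best
  Position 1 ('f'): window [0,1] length 2 -- new best
  Position 2 ('f'): repeat (last at 1), move window start to 2
  Position 2 ('f'): window [2,2] length 1
  Position 3 ('c'): window [2,3] length 2
  Position 4 ('b'): window [2,4] length 3 -- new best
  Position 5 ('b'): repeat (last at 4), move window start to 5
  Position 5 ('b'): window [5,5] length 1
  Position 6 ('d'): window [5,6] length 2
  Position 7 ('f'): window [5,7] length 3
  Position 8 ('a'): window [5,8] length 4 -- new best
  Position 9 ('f'): repeat (last at 7), move window start to 8
  Position 9 ('f'): window [8,9] length 2
  Position 10 ('a'): repeat (last at 8), move window start to 9
  Position 10 ('a'): window [9,10] length 2
  Position 11 ('c'): window [9,11] length 3
Longest substring with no repeats: "bdfa" with length 4

4


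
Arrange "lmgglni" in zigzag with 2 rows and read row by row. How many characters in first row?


Zigzag "lmgglni" into 2 rows:
Placing characters:
  'l' => row 0
  'm' => row 1
  'g' => row 0
  'g' => row 1
  'l' => row 0
  'n' => row 1
  'i' => row 0
Rows:
  Row 0: "lgli"
  Row 1: "mgn"
First row length: 4

4


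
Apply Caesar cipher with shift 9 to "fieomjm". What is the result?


Caesar cipher: shift "fieomjm" by 9
  'f' (pos 5) + 9 = pos 14 = 'o'
  'i' (pos 8) + 9 = pos 17 = 'r'
  'e' (pos 4) + 9 = pos 13 = 'n'
  'o' (pos 14) + 9 = pos 23 = 'x'
  'm' (pos 12) + 9 = pos 21 = 'v'
  'j' (pos 9) + 9 = pos 18 = 's'
  'm' (pos 12) + 9 = pos 21 = 'v'
Result: ornxvsv

ornxvsv


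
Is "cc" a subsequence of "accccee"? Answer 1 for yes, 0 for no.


Check if "cc" is a subsequence of "accccee"
Greedy scan:
  Position 0 ('a'): no match needed
  Position 1 ('c'): matches sub[0] = 'c'
  Position 2 ('c'): matches sub[1] = 'c'
  Position 3 ('c'): no match needed
  Position 4 ('c'): no match needed
  Position 5 ('e'): no match needed
  Position 6 ('e'): no match needed
All 2 characters matched => is a subsequence

1


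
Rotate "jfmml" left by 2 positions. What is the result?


Input: "jfmml", rotate left by 2
First 2 characters: "jf"
Remaining characters: "mml"
Concatenate remaining + first: "mml" + "jf" = "mmljf"

mmljf


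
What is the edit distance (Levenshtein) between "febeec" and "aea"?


Computing edit distance: "febeec" -> "aea"
DP table:
           a    e    a
      0    1    2    3
  f   1    1    2    3
  e   2    2    1    2
  b   3    3    2    2
  e   4    4    3    3
  e   5    5    4    4
  c   6    6    5    5
Edit distance = dp[6][3] = 5

5


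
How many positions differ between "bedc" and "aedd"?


Comparing "bedc" and "aedd" position by position:
  Position 0: 'b' vs 'a' => DIFFER
  Position 1: 'e' vs 'e' => same
  Position 2: 'd' vs 'd' => same
  Position 3: 'c' vs 'd' => DIFFER
Positions that differ: 2

2


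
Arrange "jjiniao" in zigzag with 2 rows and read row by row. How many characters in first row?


Zigzag "jjiniao" into 2 rows:
Placing characters:
  'j' => row 0
  'j' => row 1
  'i' => row 0
  'n' => row 1
  'i' => row 0
  'a' => row 1
  'o' => row 0
Rows:
  Row 0: "jiio"
  Row 1: "jna"
First row length: 4

4


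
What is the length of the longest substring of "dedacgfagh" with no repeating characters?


Input: "dedacgfagh"
Sliding window (track last position of each char):
  Position 0 ('d'): window [0,0] length 1 -- new best
  Position 1 ('e'): window [0,1] length 2 -- new best
  Position 2 ('d'): repeat (last at 0), move window start to 1
  Position 2 ('d'): window [1,2] length 2
  Position 3 ('a'): window [1,3] length 3 -- new best
  Position 4 ('c'): window [1,4] length 4 -- new best
  Position 5 ('g'): window [1,5] length 5 -- new best
  Position 6 ('f'): window [1,6] length 6 -- new best
  Position 7 ('a'): repeat (last at 3), move window start to 4
  Position 7 ('a'): window [4,7] length 4
  Position 8 ('g'): repeat (last at 5), move window start to 6
  Position 8 ('g'): window [6,8] length 3
  Position 9 ('h'): window [6,9] length 4
Longest substring with no repeats: "edacgf" with length 6

6


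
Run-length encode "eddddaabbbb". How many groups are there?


Input: eddddaabbbb
Scanning for consecutive runs:
  Group 1: 'e' x 1 (positions 0-0)
  Group 2: 'd' x 4 (positions 1-4)
  Group 3: 'a' x 2 (positions 5-6)
  Group 4: 'b' x 4 (positions 7-10)
Total groups: 4

4


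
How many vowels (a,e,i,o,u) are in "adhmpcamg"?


Input: adhmpcamg
Checking each character:
  'a' at position 0: vowel (running total: 1)
  'd' at position 1: consonant
  'h' at position 2: consonant
  'm' at position 3: consonant
  'p' at position 4: consonant
  'c' at position 5: consonant
  'a' at position 6: vowel (running total: 2)
  'm' at position 7: consonant
  'g' at position 8: consonant
Total vowels: 2

2


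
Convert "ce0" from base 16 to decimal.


Input: "ce0" in base 16
Positional expansion:
  Digit 'c' (value 12) x 16^2 = 3072
  Digit 'e' (value 14) x 16^1 = 224
  Digit '0' (value 0) x 16^0 = 0
Sum = 3296

3296


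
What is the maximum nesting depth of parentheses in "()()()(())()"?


Input: "()()()(())()"
Tracking depth:
  Position 0 '(': depth becomes 1
  Position 1 ')': depth becomes 0
  Position 2 '(': depth becomes 1
  Position 3 ')': depth becomes 0
  Position 4 '(': depth becomes 1
  Position 5 ')': depth becomes 0
  Position 6 '(': depth becomes 1
  Position 7 '(': depth becomes 2
  Position 8 ')': depth becomes 1
  Position 9 ')': depth becomes 0
  Position 10 '(': depth becomes 1
  Position 11 ')': depth becomes 0
Maximum depth reached: 2

2


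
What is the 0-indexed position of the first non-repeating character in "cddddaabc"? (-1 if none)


Input: cddddaabc
Character frequencies:
  'a': 2
  'b': 1
  'c': 2
  'd': 4
Scanning left to right for freq == 1:
  Position 0 ('c'): freq=2, skip
  Position 1 ('d'): freq=4, skip
  Position 2 ('d'): freq=4, skip
  Position 3 ('d'): freq=4, skip
  Position 4 ('d'): freq=4, skip
  Position 5 ('a'): freq=2, skip
  Position 6 ('a'): freq=2, skip
  Position 7 ('b'): unique! => answer = 7

7


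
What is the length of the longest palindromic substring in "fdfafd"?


Input: "fdfafd"
Checking substrings for palindromes:
  [1:6] "dfafd" (len 5) => palindrome
  [0:3] "fdf" (len 3) => palindrome
  [2:5] "faf" (len 3) => palindrome
Longest palindromic substring: "dfafd" with length 5

5


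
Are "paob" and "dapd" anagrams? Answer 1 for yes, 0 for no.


Strings: "paob", "dapd"
Sorted first:  abop
Sorted second: addp
Differ at position 1: 'b' vs 'd' => not anagrams

0


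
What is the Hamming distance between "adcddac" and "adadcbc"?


Comparing "adcddac" and "adadcbc" position by position:
  Position 0: 'a' vs 'a' => same
  Position 1: 'd' vs 'd' => same
  Position 2: 'c' vs 'a' => differ
  Position 3: 'd' vs 'd' => same
  Position 4: 'd' vs 'c' => differ
  Position 5: 'a' vs 'b' => differ
  Position 6: 'c' vs 'c' => same
Total differences (Hamming distance): 3

3


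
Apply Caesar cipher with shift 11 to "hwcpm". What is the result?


Caesar cipher: shift "hwcpm" by 11
  'h' (pos 7) + 11 = pos 18 = 's'
  'w' (pos 22) + 11 = pos 7 = 'h'
  'c' (pos 2) + 11 = pos 13 = 'n'
  'p' (pos 15) + 11 = pos 0 = 'a'
  'm' (pos 12) + 11 = pos 23 = 'x'
Result: shnax

shnax


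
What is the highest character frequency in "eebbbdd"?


Input: eebbbdd
Character counts:
  'b': 3
  'd': 2
  'e': 2
Maximum frequency: 3

3


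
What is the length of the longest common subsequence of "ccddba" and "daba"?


LCS of "ccddba" and "daba"
DP table:
           d    a    b    a
      0    0    0    0    0
  c   0    0    0    0    0
  c   0    0    0    0    0
  d   0    1    1    1    1
  d   0    1    1    1    1
  b   0    1    1    2    2
  a   0    1    2    2    3
LCS length = dp[6][4] = 3

3


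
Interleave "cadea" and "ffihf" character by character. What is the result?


Interleaving "cadea" and "ffihf":
  Position 0: 'c' from first, 'f' from second => "cf"
  Position 1: 'a' from first, 'f' from second => "af"
  Position 2: 'd' from first, 'i' from second => "di"
  Position 3: 'e' from first, 'h' from second => "eh"
  Position 4: 'a' from first, 'f' from second => "af"
Result: cfafdiehaf

cfafdiehaf


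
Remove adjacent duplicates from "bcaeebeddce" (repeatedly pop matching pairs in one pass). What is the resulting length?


Input: bcaeebeddce
Stack-based adjacent duplicate removal:
  Read 'b': push. Stack: b
  Read 'c': push. Stack: bc
  Read 'a': push. Stack: bca
  Read 'e': push. Stack: bcae
  Read 'e': matches stack top 'e' => pop. Stack: bca
  Read 'b': push. Stack: bcab
  Read 'e': push. Stack: bcabe
  Read 'd': push. Stack: bcabed
  Read 'd': matches stack top 'd' => pop. Stack: bcabe
  Read 'c': push. Stack: bcabec
  Read 'e': push. Stack: bcabece
Final stack: "bcabece" (length 7)

7


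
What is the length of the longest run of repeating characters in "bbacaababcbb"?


Input: "bbacaababcbb"
Scanning for longest run:
  Position 1 ('b'): continues run of 'b', length=2
  Position 2 ('a'): new char, reset run to 1
  Position 3 ('c'): new char, reset run to 1
  Position 4 ('a'): new char, reset run to 1
  Position 5 ('a'): continues run of 'a', length=2
  Position 6 ('b'): new char, reset run to 1
  Position 7 ('a'): new char, reset run to 1
  Position 8 ('b'): new char, reset run to 1
  Position 9 ('c'): new char, reset run to 1
  Position 10 ('b'): new char, reset run to 1
  Position 11 ('b'): continues run of 'b', length=2
Longest run: 'b' with length 2

2


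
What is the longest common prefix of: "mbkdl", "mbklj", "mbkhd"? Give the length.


Words: mbkdl, mbklj, mbkhd
  Position 0: all 'm' => match
  Position 1: all 'b' => match
  Position 2: all 'k' => match
  Position 3: ('d', 'l', 'h') => mismatch, stop
LCP = "mbk" (length 3)

3


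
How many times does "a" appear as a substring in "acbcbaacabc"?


Searching for "a" in "acbcbaacabc"
Scanning each position:
  Position 0: "a" => MATCH
  Position 1: "c" => no
  Position 2: "b" => no
  Position 3: "c" => no
  Position 4: "b" => no
  Position 5: "a" => MATCH
  Position 6: "a" => MATCH
  Position 7: "c" => no
  Position 8: "a" => MATCH
  Position 9: "b" => no
  Position 10: "c" => no
Total occurrences: 4

4


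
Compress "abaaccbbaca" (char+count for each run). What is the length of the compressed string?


Input: abaaccbbaca
Runs:
  'a' x 1 => "a1"
  'b' x 1 => "b1"
  'a' x 2 => "a2"
  'c' x 2 => "c2"
  'b' x 2 => "b2"
  'a' x 1 => "a1"
  'c' x 1 => "c1"
  'a' x 1 => "a1"
Compressed: "a1b1a2c2b2a1c1a1"
Compressed length: 16

16


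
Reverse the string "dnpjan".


Input: dnpjan
Reading characters right to left:
  Position 5: 'n'
  Position 4: 'a'
  Position 3: 'j'
  Position 2: 'p'
  Position 1: 'n'
  Position 0: 'd'
Reversed: najpnd

najpnd


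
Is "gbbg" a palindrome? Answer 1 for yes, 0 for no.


Input: gbbg
Reversed: gbbg
  Compare pos 0 ('g') with pos 3 ('g'): match
  Compare pos 1 ('b') with pos 2 ('b'): match
Result: palindrome

1


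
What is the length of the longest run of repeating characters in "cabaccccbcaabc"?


Input: "cabaccccbcaabc"
Scanning for longest run:
  Position 1 ('a'): new char, reset run to 1
  Position 2 ('b'): new char, reset run to 1
  Position 3 ('a'): new char, reset run to 1
  Position 4 ('c'): new char, reset run to 1
  Position 5 ('c'): continues run of 'c', length=2
  Position 6 ('c'): continues run of 'c', length=3
  Position 7 ('c'): continues run of 'c', length=4
  Position 8 ('b'): new char, reset run to 1
  Position 9 ('c'): new char, reset run to 1
  Position 10 ('a'): new char, reset run to 1
  Position 11 ('a'): continues run of 'a', length=2
  Position 12 ('b'): new char, reset run to 1
  Position 13 ('c'): new char, reset run to 1
Longest run: 'c' with length 4

4


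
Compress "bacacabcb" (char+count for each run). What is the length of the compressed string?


Input: bacacabcb
Runs:
  'b' x 1 => "b1"
  'a' x 1 => "a1"
  'c' x 1 => "c1"
  'a' x 1 => "a1"
  'c' x 1 => "c1"
  'a' x 1 => "a1"
  'b' x 1 => "b1"
  'c' x 1 => "c1"
  'b' x 1 => "b1"
Compressed: "b1a1c1a1c1a1b1c1b1"
Compressed length: 18

18


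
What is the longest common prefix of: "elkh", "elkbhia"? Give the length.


Words: elkh, elkbhia
  Position 0: all 'e' => match
  Position 1: all 'l' => match
  Position 2: all 'k' => match
  Position 3: ('h', 'b') => mismatch, stop
LCP = "elk" (length 3)

3


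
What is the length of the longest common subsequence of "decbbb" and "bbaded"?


LCS of "decbbb" and "bbaded"
DP table:
           b    b    a    d    e    d
      0    0    0    0    0    0    0
  d   0    0    0    0    1    1    1
  e   0    0    0    0    1    2    2
  c   0    0    0    0    1    2    2
  b   0    1    1    1    1    2    2
  b   0    1    2    2    2    2    2
  b   0    1    2    2    2    2    2
LCS length = dp[6][6] = 2

2


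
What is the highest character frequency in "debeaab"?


Input: debeaab
Character counts:
  'a': 2
  'b': 2
  'd': 1
  'e': 2
Maximum frequency: 2

2


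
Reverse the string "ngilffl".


Input: ngilffl
Reading characters right to left:
  Position 6: 'l'
  Position 5: 'f'
  Position 4: 'f'
  Position 3: 'l'
  Position 2: 'i'
  Position 1: 'g'
  Position 0: 'n'
Reversed: lfflign

lfflign


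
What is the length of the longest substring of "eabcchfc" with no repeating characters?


Input: "eabcchfc"
Sliding window (track last position of each char):
  Position 0 ('e'): window [0,0] length 1 -- new best
  Position 1 ('a'): window [0,1] length 2 -- new best
  Position 2 ('b'): window [0,2] length 3 -- new best
  Position 3 ('c'): window [0,3] length 4 -- new best
  Position 4 ('c'): repeat (last at 3), move window start to 4
  Position 4 ('c'): window [4,4] length 1
  Position 5 ('h'): window [4,5] length 2
  Position 6 ('f'): window [4,6] length 3
  Position 7 ('c'): repeat (last at 4), move window start to 5
  Position 7 ('c'): window [5,7] length 3
Longest substring with no repeats: "eabc" with length 4

4


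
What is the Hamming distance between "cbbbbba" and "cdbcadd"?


Comparing "cbbbbba" and "cdbcadd" position by position:
  Position 0: 'c' vs 'c' => same
  Position 1: 'b' vs 'd' => differ
  Position 2: 'b' vs 'b' => same
  Position 3: 'b' vs 'c' => differ
  Position 4: 'b' vs 'a' => differ
  Position 5: 'b' vs 'd' => differ
  Position 6: 'a' vs 'd' => differ
Total differences (Hamming distance): 5

5


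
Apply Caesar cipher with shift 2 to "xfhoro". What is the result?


Caesar cipher: shift "xfhoro" by 2
  'x' (pos 23) + 2 = pos 25 = 'z'
  'f' (pos 5) + 2 = pos 7 = 'h'
  'h' (pos 7) + 2 = pos 9 = 'j'
  'o' (pos 14) + 2 = pos 16 = 'q'
  'r' (pos 17) + 2 = pos 19 = 't'
  'o' (pos 14) + 2 = pos 16 = 'q'
Result: zhjqtq

zhjqtq


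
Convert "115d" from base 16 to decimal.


Input: "115d" in base 16
Positional expansion:
  Digit '1' (value 1) x 16^3 = 4096
  Digit '1' (value 1) x 16^2 = 256
  Digit '5' (value 5) x 16^1 = 80
  Digit 'd' (value 13) x 16^0 = 13
Sum = 4445

4445


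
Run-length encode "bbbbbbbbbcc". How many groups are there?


Input: bbbbbbbbbcc
Scanning for consecutive runs:
  Group 1: 'b' x 9 (positions 0-8)
  Group 2: 'c' x 2 (positions 9-10)
Total groups: 2

2


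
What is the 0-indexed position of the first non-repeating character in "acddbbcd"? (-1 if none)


Input: acddbbcd
Character frequencies:
  'a': 1
  'b': 2
  'c': 2
  'd': 3
Scanning left to right for freq == 1:
  Position 0 ('a'): unique! => answer = 0

0


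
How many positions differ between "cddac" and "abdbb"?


Comparing "cddac" and "abdbb" position by position:
  Position 0: 'c' vs 'a' => DIFFER
  Position 1: 'd' vs 'b' => DIFFER
  Position 2: 'd' vs 'd' => same
  Position 3: 'a' vs 'b' => DIFFER
  Position 4: 'c' vs 'b' => DIFFER
Positions that differ: 4

4


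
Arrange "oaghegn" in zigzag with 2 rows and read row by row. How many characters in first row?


Zigzag "oaghegn" into 2 rows:
Placing characters:
  'o' => row 0
  'a' => row 1
  'g' => row 0
  'h' => row 1
  'e' => row 0
  'g' => row 1
  'n' => row 0
Rows:
  Row 0: "ogen"
  Row 1: "ahg"
First row length: 4

4


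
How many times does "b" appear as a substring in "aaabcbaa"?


Searching for "b" in "aaabcbaa"
Scanning each position:
  Position 0: "a" => no
  Position 1: "a" => no
  Position 2: "a" => no
  Position 3: "b" => MATCH
  Position 4: "c" => no
  Position 5: "b" => MATCH
  Position 6: "a" => no
  Position 7: "a" => no
Total occurrences: 2

2


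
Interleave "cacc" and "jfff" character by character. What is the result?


Interleaving "cacc" and "jfff":
  Position 0: 'c' from first, 'j' from second => "cj"
  Position 1: 'a' from first, 'f' from second => "af"
  Position 2: 'c' from first, 'f' from second => "cf"
  Position 3: 'c' from first, 'f' from second => "cf"
Result: cjafcfcf

cjafcfcf


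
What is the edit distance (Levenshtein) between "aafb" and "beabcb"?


Computing edit distance: "aafb" -> "beabcb"
DP table:
           b    e    a    b    c    b
      0    1    2    3    4    5    6
  a   1    1    2    2    3    4    5
  a   2    2    2    2    3    4    5
  f   3    3    3    3    3    4    5
  b   4    3    4    4    3    4    4
Edit distance = dp[4][6] = 4

4


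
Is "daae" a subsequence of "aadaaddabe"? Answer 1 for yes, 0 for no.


Check if "daae" is a subsequence of "aadaaddabe"
Greedy scan:
  Position 0 ('a'): no match needed
  Position 1 ('a'): no match needed
  Position 2 ('d'): matches sub[0] = 'd'
  Position 3 ('a'): matches sub[1] = 'a'
  Position 4 ('a'): matches sub[2] = 'a'
  Position 5 ('d'): no match needed
  Position 6 ('d'): no match needed
  Position 7 ('a'): no match needed
  Position 8 ('b'): no match needed
  Position 9 ('e'): matches sub[3] = 'e'
All 4 characters matched => is a subsequence

1


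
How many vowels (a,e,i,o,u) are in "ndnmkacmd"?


Input: ndnmkacmd
Checking each character:
  'n' at position 0: consonant
  'd' at position 1: consonant
  'n' at position 2: consonant
  'm' at position 3: consonant
  'k' at position 4: consonant
  'a' at position 5: vowel (running total: 1)
  'c' at position 6: consonant
  'm' at position 7: consonant
  'd' at position 8: consonant
Total vowels: 1

1


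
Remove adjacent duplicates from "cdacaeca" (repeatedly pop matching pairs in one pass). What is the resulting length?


Input: cdacaeca
Stack-based adjacent duplicate removal:
  Read 'c': push. Stack: c
  Read 'd': push. Stack: cd
  Read 'a': push. Stack: cda
  Read 'c': push. Stack: cdac
  Read 'a': push. Stack: cdaca
  Read 'e': push. Stack: cdacae
  Read 'c': push. Stack: cdacaec
  Read 'a': push. Stack: cdacaeca
Final stack: "cdacaeca" (length 8)

8


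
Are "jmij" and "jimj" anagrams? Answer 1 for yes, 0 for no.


Strings: "jmij", "jimj"
Sorted first:  ijjm
Sorted second: ijjm
Sorted forms match => anagrams

1


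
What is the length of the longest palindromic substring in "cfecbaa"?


Input: "cfecbaa"
Checking substrings for palindromes:
  [5:7] "aa" (len 2) => palindrome
Longest palindromic substring: "aa" with length 2

2


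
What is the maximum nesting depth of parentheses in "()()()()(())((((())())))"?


Input: "()()()()(())((((())())))"
Tracking depth:
  Position 0 '(': depth becomes 1
  Position 1 ')': depth becomes 0
  Position 2 '(': depth becomes 1
  Position 3 ')': depth becomes 0
  Position 4 '(': depth becomes 1
  Position 5 ')': depth becomes 0
  Position 6 '(': depth becomes 1
  Position 7 ')': depth becomes 0
  Position 8 '(': depth becomes 1
  Position 9 '(': depth becomes 2
  Position 10 ')': depth becomes 1
  Position 11 ')': depth becomes 0
  Position 12 '(': depth becomes 1
  Position 13 '(': depth becomes 2
  Position 14 '(': depth becomes 3
  Position 15 '(': depth becomes 4
  Position 16 '(': depth becomes 5
  Position 17 ')': depth becomes 4
  Position 18 ')': depth becomes 3
  Position 19 '(': depth becomes 4
  Position 20 ')': depth becomes 3
  Position 21 ')': depth becomes 2
  Position 22 ')': depth becomes 1
  Position 23 ')': depth becomes 0
Maximum depth reached: 5

5


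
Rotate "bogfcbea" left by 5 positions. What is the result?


Input: "bogfcbea", rotate left by 5
First 5 characters: "bogfc"
Remaining characters: "bea"
Concatenate remaining + first: "bea" + "bogfc" = "beabogfc"

beabogfc


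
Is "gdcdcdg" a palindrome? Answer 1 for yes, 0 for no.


Input: gdcdcdg
Reversed: gdcdcdg
  Compare pos 0 ('g') with pos 6 ('g'): match
  Compare pos 1 ('d') with pos 5 ('d'): match
  Compare pos 2 ('c') with pos 4 ('c'): match
Result: palindrome

1


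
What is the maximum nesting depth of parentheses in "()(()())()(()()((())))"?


Input: "()(()())()(()()((())))"
Tracking depth:
  Position 0 '(': depth becomes 1
  Position 1 ')': depth becomes 0
  Position 2 '(': depth becomes 1
  Position 3 '(': depth becomes 2
  Position 4 ')': depth becomes 1
  Position 5 '(': depth becomes 2
  Position 6 ')': depth becomes 1
  Position 7 ')': depth becomes 0
  Position 8 '(': depth becomes 1
  Position 9 ')': depth becomes 0
  Position 10 '(': depth becomes 1
  Position 11 '(': depth becomes 2
  Position 12 ')': depth becomes 1
  Position 13 '(': depth becomes 2
  Position 14 ')': depth becomes 1
  Position 15 '(': depth becomes 2
  Position 16 '(': depth becomes 3
  Position 17 '(': depth becomes 4
  Position 18 ')': depth becomes 3
  Position 19 ')': depth becomes 2
  Position 20 ')': depth becomes 1
  Position 21 ')': depth becomes 0
Maximum depth reached: 4

4


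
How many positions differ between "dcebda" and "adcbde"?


Comparing "dcebda" and "adcbde" position by position:
  Position 0: 'd' vs 'a' => DIFFER
  Position 1: 'c' vs 'd' => DIFFER
  Position 2: 'e' vs 'c' => DIFFER
  Position 3: 'b' vs 'b' => same
  Position 4: 'd' vs 'd' => same
  Position 5: 'a' vs 'e' => DIFFER
Positions that differ: 4

4


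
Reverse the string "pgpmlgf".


Input: pgpmlgf
Reading characters right to left:
  Position 6: 'f'
  Position 5: 'g'
  Position 4: 'l'
  Position 3: 'm'
  Position 2: 'p'
  Position 1: 'g'
  Position 0: 'p'
Reversed: fglmpgp

fglmpgp


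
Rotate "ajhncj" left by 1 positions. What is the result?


Input: "ajhncj", rotate left by 1
First 1 characters: "a"
Remaining characters: "jhncj"
Concatenate remaining + first: "jhncj" + "a" = "jhncja"

jhncja


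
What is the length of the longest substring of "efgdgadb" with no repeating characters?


Input: "efgdgadb"
Sliding window (track last position of each char):
  Position 0 ('e'): window [0,0] length 1 -- new best
  Position 1 ('f'): window [0,1] length 2 -- new best
  Position 2 ('g'): window [0,2] length 3 -- new best
  Position 3 ('d'): window [0,3] length 4 -- new best
  Position 4 ('g'): repeat (last at 2), move window start to 3
  Position 4 ('g'): window [3,4] length 2
  Position 5 ('a'): window [3,5] length 3
  Position 6 ('d'): repeat (last at 3), move window start to 4
  Position 6 ('d'): window [4,6] length 3
  Position 7 ('b'): window [4,7] length 4
Longest substring with no repeats: "efgd" with length 4

4


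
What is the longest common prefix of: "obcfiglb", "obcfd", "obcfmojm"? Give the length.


Words: obcfiglb, obcfd, obcfmojm
  Position 0: all 'o' => match
  Position 1: all 'b' => match
  Position 2: all 'c' => match
  Position 3: all 'f' => match
  Position 4: ('i', 'd', 'm') => mismatch, stop
LCP = "obcf" (length 4)

4


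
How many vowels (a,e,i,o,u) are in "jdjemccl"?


Input: jdjemccl
Checking each character:
  'j' at position 0: consonant
  'd' at position 1: consonant
  'j' at position 2: consonant
  'e' at position 3: vowel (running total: 1)
  'm' at position 4: consonant
  'c' at position 5: consonant
  'c' at position 6: consonant
  'l' at position 7: consonant
Total vowels: 1

1


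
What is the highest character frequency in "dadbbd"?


Input: dadbbd
Character counts:
  'a': 1
  'b': 2
  'd': 3
Maximum frequency: 3

3


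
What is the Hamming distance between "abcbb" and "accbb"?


Comparing "abcbb" and "accbb" position by position:
  Position 0: 'a' vs 'a' => same
  Position 1: 'b' vs 'c' => differ
  Position 2: 'c' vs 'c' => same
  Position 3: 'b' vs 'b' => same
  Position 4: 'b' vs 'b' => same
Total differences (Hamming distance): 1

1


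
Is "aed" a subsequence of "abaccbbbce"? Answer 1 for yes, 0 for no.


Check if "aed" is a subsequence of "abaccbbbce"
Greedy scan:
  Position 0 ('a'): matches sub[0] = 'a'
  Position 1 ('b'): no match needed
  Position 2 ('a'): no match needed
  Position 3 ('c'): no match needed
  Position 4 ('c'): no match needed
  Position 5 ('b'): no match needed
  Position 6 ('b'): no match needed
  Position 7 ('b'): no match needed
  Position 8 ('c'): no match needed
  Position 9 ('e'): matches sub[1] = 'e'
Only matched 2/3 characters => not a subsequence

0


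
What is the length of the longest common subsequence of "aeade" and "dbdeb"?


LCS of "aeade" and "dbdeb"
DP table:
           d    b    d    e    b
      0    0    0    0    0    0
  a   0    0    0    0    0    0
  e   0    0    0    0    1    1
  a   0    0    0    0    1    1
  d   0    1    1    1    1    1
  e   0    1    1    1    2    2
LCS length = dp[5][5] = 2

2


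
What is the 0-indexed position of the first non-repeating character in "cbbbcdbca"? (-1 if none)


Input: cbbbcdbca
Character frequencies:
  'a': 1
  'b': 4
  'c': 3
  'd': 1
Scanning left to right for freq == 1:
  Position 0 ('c'): freq=3, skip
  Position 1 ('b'): freq=4, skip
  Position 2 ('b'): freq=4, skip
  Position 3 ('b'): freq=4, skip
  Position 4 ('c'): freq=3, skip
  Position 5 ('d'): unique! => answer = 5

5


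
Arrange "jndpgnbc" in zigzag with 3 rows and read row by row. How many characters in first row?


Zigzag "jndpgnbc" into 3 rows:
Placing characters:
  'j' => row 0
  'n' => row 1
  'd' => row 2
  'p' => row 1
  'g' => row 0
  'n' => row 1
  'b' => row 2
  'c' => row 1
Rows:
  Row 0: "jg"
  Row 1: "npnc"
  Row 2: "db"
First row length: 2

2


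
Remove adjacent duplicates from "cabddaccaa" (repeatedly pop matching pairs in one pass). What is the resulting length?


Input: cabddaccaa
Stack-based adjacent duplicate removal:
  Read 'c': push. Stack: c
  Read 'a': push. Stack: ca
  Read 'b': push. Stack: cab
  Read 'd': push. Stack: cabd
  Read 'd': matches stack top 'd' => pop. Stack: cab
  Read 'a': push. Stack: caba
  Read 'c': push. Stack: cabac
  Read 'c': matches stack top 'c' => pop. Stack: caba
  Read 'a': matches stack top 'a' => pop. Stack: cab
  Read 'a': push. Stack: caba
Final stack: "caba" (length 4)

4
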